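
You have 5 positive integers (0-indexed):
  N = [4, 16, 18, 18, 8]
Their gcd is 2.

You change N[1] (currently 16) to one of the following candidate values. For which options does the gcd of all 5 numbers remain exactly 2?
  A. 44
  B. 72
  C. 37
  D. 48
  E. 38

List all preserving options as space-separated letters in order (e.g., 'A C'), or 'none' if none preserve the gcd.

Answer: A B D E

Derivation:
Old gcd = 2; gcd of others (without N[1]) = 2
New gcd for candidate v: gcd(2, v). Preserves old gcd iff gcd(2, v) = 2.
  Option A: v=44, gcd(2,44)=2 -> preserves
  Option B: v=72, gcd(2,72)=2 -> preserves
  Option C: v=37, gcd(2,37)=1 -> changes
  Option D: v=48, gcd(2,48)=2 -> preserves
  Option E: v=38, gcd(2,38)=2 -> preserves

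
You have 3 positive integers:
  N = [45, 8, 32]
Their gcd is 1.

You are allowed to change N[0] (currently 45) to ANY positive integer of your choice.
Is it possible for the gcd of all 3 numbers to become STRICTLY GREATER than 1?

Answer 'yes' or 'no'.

Current gcd = 1
gcd of all OTHER numbers (without N[0]=45): gcd([8, 32]) = 8
The new gcd after any change is gcd(8, new_value).
This can be at most 8.
Since 8 > old gcd 1, the gcd CAN increase (e.g., set N[0] = 8).

Answer: yes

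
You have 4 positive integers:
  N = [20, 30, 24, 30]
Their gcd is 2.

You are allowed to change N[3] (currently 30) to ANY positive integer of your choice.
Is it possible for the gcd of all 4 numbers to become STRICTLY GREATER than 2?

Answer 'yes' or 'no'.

Answer: no

Derivation:
Current gcd = 2
gcd of all OTHER numbers (without N[3]=30): gcd([20, 30, 24]) = 2
The new gcd after any change is gcd(2, new_value).
This can be at most 2.
Since 2 = old gcd 2, the gcd can only stay the same or decrease.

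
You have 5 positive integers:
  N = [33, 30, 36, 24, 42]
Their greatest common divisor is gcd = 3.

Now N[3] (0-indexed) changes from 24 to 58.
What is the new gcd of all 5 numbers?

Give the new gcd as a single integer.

Answer: 1

Derivation:
Numbers: [33, 30, 36, 24, 42], gcd = 3
Change: index 3, 24 -> 58
gcd of the OTHER numbers (without index 3): gcd([33, 30, 36, 42]) = 3
New gcd = gcd(g_others, new_val) = gcd(3, 58) = 1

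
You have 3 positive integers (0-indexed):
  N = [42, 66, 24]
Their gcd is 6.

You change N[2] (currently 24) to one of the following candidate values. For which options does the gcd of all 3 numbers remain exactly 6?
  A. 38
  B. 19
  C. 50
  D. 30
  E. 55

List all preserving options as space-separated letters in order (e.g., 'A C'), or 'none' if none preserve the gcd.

Old gcd = 6; gcd of others (without N[2]) = 6
New gcd for candidate v: gcd(6, v). Preserves old gcd iff gcd(6, v) = 6.
  Option A: v=38, gcd(6,38)=2 -> changes
  Option B: v=19, gcd(6,19)=1 -> changes
  Option C: v=50, gcd(6,50)=2 -> changes
  Option D: v=30, gcd(6,30)=6 -> preserves
  Option E: v=55, gcd(6,55)=1 -> changes

Answer: D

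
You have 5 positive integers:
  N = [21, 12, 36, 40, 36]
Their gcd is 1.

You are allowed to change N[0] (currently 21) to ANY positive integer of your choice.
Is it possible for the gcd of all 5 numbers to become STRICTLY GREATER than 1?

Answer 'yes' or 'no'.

Current gcd = 1
gcd of all OTHER numbers (without N[0]=21): gcd([12, 36, 40, 36]) = 4
The new gcd after any change is gcd(4, new_value).
This can be at most 4.
Since 4 > old gcd 1, the gcd CAN increase (e.g., set N[0] = 4).

Answer: yes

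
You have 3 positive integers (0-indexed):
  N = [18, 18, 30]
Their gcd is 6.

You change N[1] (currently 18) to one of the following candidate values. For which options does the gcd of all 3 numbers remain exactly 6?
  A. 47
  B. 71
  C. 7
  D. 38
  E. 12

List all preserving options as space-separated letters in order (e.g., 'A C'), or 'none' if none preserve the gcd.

Answer: E

Derivation:
Old gcd = 6; gcd of others (without N[1]) = 6
New gcd for candidate v: gcd(6, v). Preserves old gcd iff gcd(6, v) = 6.
  Option A: v=47, gcd(6,47)=1 -> changes
  Option B: v=71, gcd(6,71)=1 -> changes
  Option C: v=7, gcd(6,7)=1 -> changes
  Option D: v=38, gcd(6,38)=2 -> changes
  Option E: v=12, gcd(6,12)=6 -> preserves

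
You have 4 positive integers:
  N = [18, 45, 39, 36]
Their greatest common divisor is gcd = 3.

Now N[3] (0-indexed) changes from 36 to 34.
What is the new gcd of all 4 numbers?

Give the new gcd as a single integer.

Answer: 1

Derivation:
Numbers: [18, 45, 39, 36], gcd = 3
Change: index 3, 36 -> 34
gcd of the OTHER numbers (without index 3): gcd([18, 45, 39]) = 3
New gcd = gcd(g_others, new_val) = gcd(3, 34) = 1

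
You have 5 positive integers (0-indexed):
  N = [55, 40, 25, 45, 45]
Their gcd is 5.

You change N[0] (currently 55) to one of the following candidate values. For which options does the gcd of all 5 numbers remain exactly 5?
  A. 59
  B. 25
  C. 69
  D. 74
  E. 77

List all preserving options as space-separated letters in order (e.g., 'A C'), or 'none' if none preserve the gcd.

Old gcd = 5; gcd of others (without N[0]) = 5
New gcd for candidate v: gcd(5, v). Preserves old gcd iff gcd(5, v) = 5.
  Option A: v=59, gcd(5,59)=1 -> changes
  Option B: v=25, gcd(5,25)=5 -> preserves
  Option C: v=69, gcd(5,69)=1 -> changes
  Option D: v=74, gcd(5,74)=1 -> changes
  Option E: v=77, gcd(5,77)=1 -> changes

Answer: B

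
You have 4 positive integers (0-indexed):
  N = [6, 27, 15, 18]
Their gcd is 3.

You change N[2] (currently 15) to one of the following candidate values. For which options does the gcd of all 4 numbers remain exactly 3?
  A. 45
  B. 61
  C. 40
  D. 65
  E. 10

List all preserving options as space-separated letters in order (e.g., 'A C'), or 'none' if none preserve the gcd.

Old gcd = 3; gcd of others (without N[2]) = 3
New gcd for candidate v: gcd(3, v). Preserves old gcd iff gcd(3, v) = 3.
  Option A: v=45, gcd(3,45)=3 -> preserves
  Option B: v=61, gcd(3,61)=1 -> changes
  Option C: v=40, gcd(3,40)=1 -> changes
  Option D: v=65, gcd(3,65)=1 -> changes
  Option E: v=10, gcd(3,10)=1 -> changes

Answer: A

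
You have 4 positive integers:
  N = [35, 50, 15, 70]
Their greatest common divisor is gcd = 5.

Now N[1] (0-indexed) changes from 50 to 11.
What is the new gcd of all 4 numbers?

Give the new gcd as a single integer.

Answer: 1

Derivation:
Numbers: [35, 50, 15, 70], gcd = 5
Change: index 1, 50 -> 11
gcd of the OTHER numbers (without index 1): gcd([35, 15, 70]) = 5
New gcd = gcd(g_others, new_val) = gcd(5, 11) = 1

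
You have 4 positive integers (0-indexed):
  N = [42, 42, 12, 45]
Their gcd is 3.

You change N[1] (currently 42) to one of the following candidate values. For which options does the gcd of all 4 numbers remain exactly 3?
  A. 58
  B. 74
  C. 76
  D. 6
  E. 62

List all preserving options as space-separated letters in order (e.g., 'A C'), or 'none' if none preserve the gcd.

Answer: D

Derivation:
Old gcd = 3; gcd of others (without N[1]) = 3
New gcd for candidate v: gcd(3, v). Preserves old gcd iff gcd(3, v) = 3.
  Option A: v=58, gcd(3,58)=1 -> changes
  Option B: v=74, gcd(3,74)=1 -> changes
  Option C: v=76, gcd(3,76)=1 -> changes
  Option D: v=6, gcd(3,6)=3 -> preserves
  Option E: v=62, gcd(3,62)=1 -> changes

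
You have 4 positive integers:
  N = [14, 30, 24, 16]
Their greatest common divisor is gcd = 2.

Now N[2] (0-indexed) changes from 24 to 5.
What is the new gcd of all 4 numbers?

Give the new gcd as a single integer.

Answer: 1

Derivation:
Numbers: [14, 30, 24, 16], gcd = 2
Change: index 2, 24 -> 5
gcd of the OTHER numbers (without index 2): gcd([14, 30, 16]) = 2
New gcd = gcd(g_others, new_val) = gcd(2, 5) = 1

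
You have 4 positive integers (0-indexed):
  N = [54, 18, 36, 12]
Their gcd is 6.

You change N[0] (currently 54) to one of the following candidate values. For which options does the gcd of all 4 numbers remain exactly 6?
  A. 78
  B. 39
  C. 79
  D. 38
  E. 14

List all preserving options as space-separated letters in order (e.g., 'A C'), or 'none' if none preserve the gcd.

Old gcd = 6; gcd of others (without N[0]) = 6
New gcd for candidate v: gcd(6, v). Preserves old gcd iff gcd(6, v) = 6.
  Option A: v=78, gcd(6,78)=6 -> preserves
  Option B: v=39, gcd(6,39)=3 -> changes
  Option C: v=79, gcd(6,79)=1 -> changes
  Option D: v=38, gcd(6,38)=2 -> changes
  Option E: v=14, gcd(6,14)=2 -> changes

Answer: A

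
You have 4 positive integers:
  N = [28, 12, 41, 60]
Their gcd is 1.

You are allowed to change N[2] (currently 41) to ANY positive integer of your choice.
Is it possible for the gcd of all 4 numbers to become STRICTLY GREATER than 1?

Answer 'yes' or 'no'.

Answer: yes

Derivation:
Current gcd = 1
gcd of all OTHER numbers (without N[2]=41): gcd([28, 12, 60]) = 4
The new gcd after any change is gcd(4, new_value).
This can be at most 4.
Since 4 > old gcd 1, the gcd CAN increase (e.g., set N[2] = 4).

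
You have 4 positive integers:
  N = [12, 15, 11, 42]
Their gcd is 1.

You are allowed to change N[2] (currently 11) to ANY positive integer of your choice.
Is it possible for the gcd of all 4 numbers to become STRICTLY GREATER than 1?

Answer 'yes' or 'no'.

Answer: yes

Derivation:
Current gcd = 1
gcd of all OTHER numbers (without N[2]=11): gcd([12, 15, 42]) = 3
The new gcd after any change is gcd(3, new_value).
This can be at most 3.
Since 3 > old gcd 1, the gcd CAN increase (e.g., set N[2] = 3).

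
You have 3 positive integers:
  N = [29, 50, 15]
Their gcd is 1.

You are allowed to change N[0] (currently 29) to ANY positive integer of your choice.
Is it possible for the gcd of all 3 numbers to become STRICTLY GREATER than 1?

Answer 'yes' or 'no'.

Current gcd = 1
gcd of all OTHER numbers (without N[0]=29): gcd([50, 15]) = 5
The new gcd after any change is gcd(5, new_value).
This can be at most 5.
Since 5 > old gcd 1, the gcd CAN increase (e.g., set N[0] = 5).

Answer: yes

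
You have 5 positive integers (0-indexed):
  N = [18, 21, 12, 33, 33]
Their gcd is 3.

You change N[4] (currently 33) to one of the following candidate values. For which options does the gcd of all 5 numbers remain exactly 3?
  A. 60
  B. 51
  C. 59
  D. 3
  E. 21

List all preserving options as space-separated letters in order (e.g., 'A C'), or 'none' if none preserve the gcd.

Answer: A B D E

Derivation:
Old gcd = 3; gcd of others (without N[4]) = 3
New gcd for candidate v: gcd(3, v). Preserves old gcd iff gcd(3, v) = 3.
  Option A: v=60, gcd(3,60)=3 -> preserves
  Option B: v=51, gcd(3,51)=3 -> preserves
  Option C: v=59, gcd(3,59)=1 -> changes
  Option D: v=3, gcd(3,3)=3 -> preserves
  Option E: v=21, gcd(3,21)=3 -> preserves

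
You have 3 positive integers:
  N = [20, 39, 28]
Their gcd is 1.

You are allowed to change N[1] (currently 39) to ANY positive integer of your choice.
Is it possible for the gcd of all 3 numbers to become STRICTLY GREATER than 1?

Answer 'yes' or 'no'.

Answer: yes

Derivation:
Current gcd = 1
gcd of all OTHER numbers (without N[1]=39): gcd([20, 28]) = 4
The new gcd after any change is gcd(4, new_value).
This can be at most 4.
Since 4 > old gcd 1, the gcd CAN increase (e.g., set N[1] = 4).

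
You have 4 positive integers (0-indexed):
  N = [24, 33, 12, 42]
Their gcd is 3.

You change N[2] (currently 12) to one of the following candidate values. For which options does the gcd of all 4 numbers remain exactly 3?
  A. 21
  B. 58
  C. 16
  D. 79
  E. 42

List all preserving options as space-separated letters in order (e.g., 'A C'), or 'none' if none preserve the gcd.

Answer: A E

Derivation:
Old gcd = 3; gcd of others (without N[2]) = 3
New gcd for candidate v: gcd(3, v). Preserves old gcd iff gcd(3, v) = 3.
  Option A: v=21, gcd(3,21)=3 -> preserves
  Option B: v=58, gcd(3,58)=1 -> changes
  Option C: v=16, gcd(3,16)=1 -> changes
  Option D: v=79, gcd(3,79)=1 -> changes
  Option E: v=42, gcd(3,42)=3 -> preserves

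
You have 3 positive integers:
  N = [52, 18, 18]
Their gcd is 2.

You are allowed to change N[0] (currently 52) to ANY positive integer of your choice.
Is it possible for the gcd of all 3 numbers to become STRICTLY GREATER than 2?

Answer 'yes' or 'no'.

Current gcd = 2
gcd of all OTHER numbers (without N[0]=52): gcd([18, 18]) = 18
The new gcd after any change is gcd(18, new_value).
This can be at most 18.
Since 18 > old gcd 2, the gcd CAN increase (e.g., set N[0] = 18).

Answer: yes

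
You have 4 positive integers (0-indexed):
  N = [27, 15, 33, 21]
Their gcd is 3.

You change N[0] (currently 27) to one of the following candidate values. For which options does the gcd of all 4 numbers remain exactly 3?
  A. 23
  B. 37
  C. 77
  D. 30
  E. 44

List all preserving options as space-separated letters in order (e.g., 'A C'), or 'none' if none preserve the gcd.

Answer: D

Derivation:
Old gcd = 3; gcd of others (without N[0]) = 3
New gcd for candidate v: gcd(3, v). Preserves old gcd iff gcd(3, v) = 3.
  Option A: v=23, gcd(3,23)=1 -> changes
  Option B: v=37, gcd(3,37)=1 -> changes
  Option C: v=77, gcd(3,77)=1 -> changes
  Option D: v=30, gcd(3,30)=3 -> preserves
  Option E: v=44, gcd(3,44)=1 -> changes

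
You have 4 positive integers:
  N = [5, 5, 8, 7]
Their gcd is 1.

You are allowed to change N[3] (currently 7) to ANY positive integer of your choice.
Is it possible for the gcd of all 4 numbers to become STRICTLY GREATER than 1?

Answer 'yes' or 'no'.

Answer: no

Derivation:
Current gcd = 1
gcd of all OTHER numbers (without N[3]=7): gcd([5, 5, 8]) = 1
The new gcd after any change is gcd(1, new_value).
This can be at most 1.
Since 1 = old gcd 1, the gcd can only stay the same or decrease.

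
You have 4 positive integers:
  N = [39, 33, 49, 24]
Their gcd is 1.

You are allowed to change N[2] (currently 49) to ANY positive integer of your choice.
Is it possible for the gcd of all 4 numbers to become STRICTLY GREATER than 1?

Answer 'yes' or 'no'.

Answer: yes

Derivation:
Current gcd = 1
gcd of all OTHER numbers (without N[2]=49): gcd([39, 33, 24]) = 3
The new gcd after any change is gcd(3, new_value).
This can be at most 3.
Since 3 > old gcd 1, the gcd CAN increase (e.g., set N[2] = 3).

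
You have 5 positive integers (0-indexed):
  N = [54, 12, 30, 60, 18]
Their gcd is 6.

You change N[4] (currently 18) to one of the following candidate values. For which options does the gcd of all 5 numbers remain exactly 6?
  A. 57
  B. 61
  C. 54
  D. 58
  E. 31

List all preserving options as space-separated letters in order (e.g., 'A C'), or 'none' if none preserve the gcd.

Answer: C

Derivation:
Old gcd = 6; gcd of others (without N[4]) = 6
New gcd for candidate v: gcd(6, v). Preserves old gcd iff gcd(6, v) = 6.
  Option A: v=57, gcd(6,57)=3 -> changes
  Option B: v=61, gcd(6,61)=1 -> changes
  Option C: v=54, gcd(6,54)=6 -> preserves
  Option D: v=58, gcd(6,58)=2 -> changes
  Option E: v=31, gcd(6,31)=1 -> changes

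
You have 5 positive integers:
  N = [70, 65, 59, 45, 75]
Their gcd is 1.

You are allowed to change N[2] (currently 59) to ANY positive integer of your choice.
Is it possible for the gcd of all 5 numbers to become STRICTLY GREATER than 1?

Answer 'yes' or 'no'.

Current gcd = 1
gcd of all OTHER numbers (without N[2]=59): gcd([70, 65, 45, 75]) = 5
The new gcd after any change is gcd(5, new_value).
This can be at most 5.
Since 5 > old gcd 1, the gcd CAN increase (e.g., set N[2] = 5).

Answer: yes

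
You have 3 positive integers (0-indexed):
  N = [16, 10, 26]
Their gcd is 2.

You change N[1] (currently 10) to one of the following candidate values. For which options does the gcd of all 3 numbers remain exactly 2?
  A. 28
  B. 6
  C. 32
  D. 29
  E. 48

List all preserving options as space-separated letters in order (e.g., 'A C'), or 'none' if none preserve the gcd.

Answer: A B C E

Derivation:
Old gcd = 2; gcd of others (without N[1]) = 2
New gcd for candidate v: gcd(2, v). Preserves old gcd iff gcd(2, v) = 2.
  Option A: v=28, gcd(2,28)=2 -> preserves
  Option B: v=6, gcd(2,6)=2 -> preserves
  Option C: v=32, gcd(2,32)=2 -> preserves
  Option D: v=29, gcd(2,29)=1 -> changes
  Option E: v=48, gcd(2,48)=2 -> preserves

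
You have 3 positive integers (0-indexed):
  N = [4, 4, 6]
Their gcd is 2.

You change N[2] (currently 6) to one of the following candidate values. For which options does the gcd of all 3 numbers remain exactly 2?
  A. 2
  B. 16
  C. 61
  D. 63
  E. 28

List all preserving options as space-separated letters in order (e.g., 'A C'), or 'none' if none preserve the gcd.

Old gcd = 2; gcd of others (without N[2]) = 4
New gcd for candidate v: gcd(4, v). Preserves old gcd iff gcd(4, v) = 2.
  Option A: v=2, gcd(4,2)=2 -> preserves
  Option B: v=16, gcd(4,16)=4 -> changes
  Option C: v=61, gcd(4,61)=1 -> changes
  Option D: v=63, gcd(4,63)=1 -> changes
  Option E: v=28, gcd(4,28)=4 -> changes

Answer: A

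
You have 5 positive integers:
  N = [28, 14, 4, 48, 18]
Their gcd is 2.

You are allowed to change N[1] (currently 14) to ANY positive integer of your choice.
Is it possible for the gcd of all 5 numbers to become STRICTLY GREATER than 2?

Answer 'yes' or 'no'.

Answer: no

Derivation:
Current gcd = 2
gcd of all OTHER numbers (without N[1]=14): gcd([28, 4, 48, 18]) = 2
The new gcd after any change is gcd(2, new_value).
This can be at most 2.
Since 2 = old gcd 2, the gcd can only stay the same or decrease.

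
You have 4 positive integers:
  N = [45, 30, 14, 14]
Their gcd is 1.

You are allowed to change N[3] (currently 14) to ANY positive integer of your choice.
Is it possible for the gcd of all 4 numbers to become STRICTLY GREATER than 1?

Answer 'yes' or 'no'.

Answer: no

Derivation:
Current gcd = 1
gcd of all OTHER numbers (without N[3]=14): gcd([45, 30, 14]) = 1
The new gcd after any change is gcd(1, new_value).
This can be at most 1.
Since 1 = old gcd 1, the gcd can only stay the same or decrease.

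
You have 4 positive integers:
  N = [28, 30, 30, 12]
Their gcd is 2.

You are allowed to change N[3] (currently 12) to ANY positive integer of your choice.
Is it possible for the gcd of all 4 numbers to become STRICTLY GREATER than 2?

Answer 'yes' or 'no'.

Answer: no

Derivation:
Current gcd = 2
gcd of all OTHER numbers (without N[3]=12): gcd([28, 30, 30]) = 2
The new gcd after any change is gcd(2, new_value).
This can be at most 2.
Since 2 = old gcd 2, the gcd can only stay the same or decrease.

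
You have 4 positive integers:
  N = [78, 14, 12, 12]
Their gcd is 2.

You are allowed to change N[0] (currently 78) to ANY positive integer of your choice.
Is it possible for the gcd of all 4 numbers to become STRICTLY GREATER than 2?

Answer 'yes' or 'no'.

Current gcd = 2
gcd of all OTHER numbers (without N[0]=78): gcd([14, 12, 12]) = 2
The new gcd after any change is gcd(2, new_value).
This can be at most 2.
Since 2 = old gcd 2, the gcd can only stay the same or decrease.

Answer: no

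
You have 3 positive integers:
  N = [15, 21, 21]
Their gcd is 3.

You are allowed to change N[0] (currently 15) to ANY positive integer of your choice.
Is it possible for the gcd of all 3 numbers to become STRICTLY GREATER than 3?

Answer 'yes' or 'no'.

Answer: yes

Derivation:
Current gcd = 3
gcd of all OTHER numbers (without N[0]=15): gcd([21, 21]) = 21
The new gcd after any change is gcd(21, new_value).
This can be at most 21.
Since 21 > old gcd 3, the gcd CAN increase (e.g., set N[0] = 21).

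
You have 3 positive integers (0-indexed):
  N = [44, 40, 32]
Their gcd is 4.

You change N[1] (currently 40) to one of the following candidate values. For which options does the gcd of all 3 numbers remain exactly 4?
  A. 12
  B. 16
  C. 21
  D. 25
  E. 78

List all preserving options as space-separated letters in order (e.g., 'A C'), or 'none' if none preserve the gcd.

Old gcd = 4; gcd of others (without N[1]) = 4
New gcd for candidate v: gcd(4, v). Preserves old gcd iff gcd(4, v) = 4.
  Option A: v=12, gcd(4,12)=4 -> preserves
  Option B: v=16, gcd(4,16)=4 -> preserves
  Option C: v=21, gcd(4,21)=1 -> changes
  Option D: v=25, gcd(4,25)=1 -> changes
  Option E: v=78, gcd(4,78)=2 -> changes

Answer: A B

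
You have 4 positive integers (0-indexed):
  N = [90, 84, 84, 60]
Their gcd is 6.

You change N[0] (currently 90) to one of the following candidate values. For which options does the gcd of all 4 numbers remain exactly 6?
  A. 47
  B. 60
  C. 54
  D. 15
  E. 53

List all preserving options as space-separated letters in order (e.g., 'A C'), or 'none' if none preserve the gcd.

Old gcd = 6; gcd of others (without N[0]) = 12
New gcd for candidate v: gcd(12, v). Preserves old gcd iff gcd(12, v) = 6.
  Option A: v=47, gcd(12,47)=1 -> changes
  Option B: v=60, gcd(12,60)=12 -> changes
  Option C: v=54, gcd(12,54)=6 -> preserves
  Option D: v=15, gcd(12,15)=3 -> changes
  Option E: v=53, gcd(12,53)=1 -> changes

Answer: C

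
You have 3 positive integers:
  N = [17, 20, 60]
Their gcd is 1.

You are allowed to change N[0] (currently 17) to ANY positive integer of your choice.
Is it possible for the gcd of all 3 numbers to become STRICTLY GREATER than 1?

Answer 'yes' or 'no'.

Current gcd = 1
gcd of all OTHER numbers (without N[0]=17): gcd([20, 60]) = 20
The new gcd after any change is gcd(20, new_value).
This can be at most 20.
Since 20 > old gcd 1, the gcd CAN increase (e.g., set N[0] = 20).

Answer: yes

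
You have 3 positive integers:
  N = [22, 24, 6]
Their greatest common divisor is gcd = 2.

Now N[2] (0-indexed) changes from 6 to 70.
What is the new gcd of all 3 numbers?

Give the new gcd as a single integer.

Numbers: [22, 24, 6], gcd = 2
Change: index 2, 6 -> 70
gcd of the OTHER numbers (without index 2): gcd([22, 24]) = 2
New gcd = gcd(g_others, new_val) = gcd(2, 70) = 2

Answer: 2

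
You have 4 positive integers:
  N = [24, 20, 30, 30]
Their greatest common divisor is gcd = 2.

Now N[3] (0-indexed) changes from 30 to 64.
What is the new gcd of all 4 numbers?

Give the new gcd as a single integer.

Answer: 2

Derivation:
Numbers: [24, 20, 30, 30], gcd = 2
Change: index 3, 30 -> 64
gcd of the OTHER numbers (without index 3): gcd([24, 20, 30]) = 2
New gcd = gcd(g_others, new_val) = gcd(2, 64) = 2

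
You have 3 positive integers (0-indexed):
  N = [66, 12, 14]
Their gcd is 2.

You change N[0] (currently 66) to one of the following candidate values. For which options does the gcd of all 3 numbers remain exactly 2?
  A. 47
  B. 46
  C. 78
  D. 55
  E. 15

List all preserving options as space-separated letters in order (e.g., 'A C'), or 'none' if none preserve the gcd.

Old gcd = 2; gcd of others (without N[0]) = 2
New gcd for candidate v: gcd(2, v). Preserves old gcd iff gcd(2, v) = 2.
  Option A: v=47, gcd(2,47)=1 -> changes
  Option B: v=46, gcd(2,46)=2 -> preserves
  Option C: v=78, gcd(2,78)=2 -> preserves
  Option D: v=55, gcd(2,55)=1 -> changes
  Option E: v=15, gcd(2,15)=1 -> changes

Answer: B C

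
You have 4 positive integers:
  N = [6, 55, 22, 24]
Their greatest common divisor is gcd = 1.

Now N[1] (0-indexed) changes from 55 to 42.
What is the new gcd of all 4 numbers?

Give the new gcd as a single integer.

Answer: 2

Derivation:
Numbers: [6, 55, 22, 24], gcd = 1
Change: index 1, 55 -> 42
gcd of the OTHER numbers (without index 1): gcd([6, 22, 24]) = 2
New gcd = gcd(g_others, new_val) = gcd(2, 42) = 2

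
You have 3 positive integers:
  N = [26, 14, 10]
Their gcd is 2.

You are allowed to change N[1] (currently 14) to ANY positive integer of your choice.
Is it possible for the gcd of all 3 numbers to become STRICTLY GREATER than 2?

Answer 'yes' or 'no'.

Answer: no

Derivation:
Current gcd = 2
gcd of all OTHER numbers (without N[1]=14): gcd([26, 10]) = 2
The new gcd after any change is gcd(2, new_value).
This can be at most 2.
Since 2 = old gcd 2, the gcd can only stay the same or decrease.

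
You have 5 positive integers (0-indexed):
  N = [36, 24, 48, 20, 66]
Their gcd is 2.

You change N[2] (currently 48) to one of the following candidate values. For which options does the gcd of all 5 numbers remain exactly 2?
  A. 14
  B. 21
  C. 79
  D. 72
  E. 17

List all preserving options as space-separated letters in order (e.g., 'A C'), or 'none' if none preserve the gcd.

Answer: A D

Derivation:
Old gcd = 2; gcd of others (without N[2]) = 2
New gcd for candidate v: gcd(2, v). Preserves old gcd iff gcd(2, v) = 2.
  Option A: v=14, gcd(2,14)=2 -> preserves
  Option B: v=21, gcd(2,21)=1 -> changes
  Option C: v=79, gcd(2,79)=1 -> changes
  Option D: v=72, gcd(2,72)=2 -> preserves
  Option E: v=17, gcd(2,17)=1 -> changes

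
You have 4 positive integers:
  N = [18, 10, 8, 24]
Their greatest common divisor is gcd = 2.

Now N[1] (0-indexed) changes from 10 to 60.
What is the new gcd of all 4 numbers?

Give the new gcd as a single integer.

Numbers: [18, 10, 8, 24], gcd = 2
Change: index 1, 10 -> 60
gcd of the OTHER numbers (without index 1): gcd([18, 8, 24]) = 2
New gcd = gcd(g_others, new_val) = gcd(2, 60) = 2

Answer: 2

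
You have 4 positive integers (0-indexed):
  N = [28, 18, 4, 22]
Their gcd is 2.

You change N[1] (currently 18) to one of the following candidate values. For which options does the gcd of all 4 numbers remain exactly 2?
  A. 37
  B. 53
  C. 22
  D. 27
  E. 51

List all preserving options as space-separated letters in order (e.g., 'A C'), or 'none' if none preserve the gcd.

Old gcd = 2; gcd of others (without N[1]) = 2
New gcd for candidate v: gcd(2, v). Preserves old gcd iff gcd(2, v) = 2.
  Option A: v=37, gcd(2,37)=1 -> changes
  Option B: v=53, gcd(2,53)=1 -> changes
  Option C: v=22, gcd(2,22)=2 -> preserves
  Option D: v=27, gcd(2,27)=1 -> changes
  Option E: v=51, gcd(2,51)=1 -> changes

Answer: C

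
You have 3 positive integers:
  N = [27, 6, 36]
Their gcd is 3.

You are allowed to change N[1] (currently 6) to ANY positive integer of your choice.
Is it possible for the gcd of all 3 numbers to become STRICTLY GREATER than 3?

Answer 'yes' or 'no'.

Current gcd = 3
gcd of all OTHER numbers (without N[1]=6): gcd([27, 36]) = 9
The new gcd after any change is gcd(9, new_value).
This can be at most 9.
Since 9 > old gcd 3, the gcd CAN increase (e.g., set N[1] = 9).

Answer: yes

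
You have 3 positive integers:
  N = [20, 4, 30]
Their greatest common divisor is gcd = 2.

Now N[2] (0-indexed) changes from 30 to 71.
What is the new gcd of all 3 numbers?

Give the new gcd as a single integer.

Answer: 1

Derivation:
Numbers: [20, 4, 30], gcd = 2
Change: index 2, 30 -> 71
gcd of the OTHER numbers (without index 2): gcd([20, 4]) = 4
New gcd = gcd(g_others, new_val) = gcd(4, 71) = 1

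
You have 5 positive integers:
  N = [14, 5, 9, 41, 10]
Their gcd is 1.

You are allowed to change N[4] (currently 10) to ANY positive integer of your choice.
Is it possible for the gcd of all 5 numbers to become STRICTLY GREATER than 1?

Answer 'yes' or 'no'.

Answer: no

Derivation:
Current gcd = 1
gcd of all OTHER numbers (without N[4]=10): gcd([14, 5, 9, 41]) = 1
The new gcd after any change is gcd(1, new_value).
This can be at most 1.
Since 1 = old gcd 1, the gcd can only stay the same or decrease.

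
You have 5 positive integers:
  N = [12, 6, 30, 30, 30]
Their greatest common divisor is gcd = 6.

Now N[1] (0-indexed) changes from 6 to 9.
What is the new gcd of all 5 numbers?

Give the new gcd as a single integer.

Numbers: [12, 6, 30, 30, 30], gcd = 6
Change: index 1, 6 -> 9
gcd of the OTHER numbers (without index 1): gcd([12, 30, 30, 30]) = 6
New gcd = gcd(g_others, new_val) = gcd(6, 9) = 3

Answer: 3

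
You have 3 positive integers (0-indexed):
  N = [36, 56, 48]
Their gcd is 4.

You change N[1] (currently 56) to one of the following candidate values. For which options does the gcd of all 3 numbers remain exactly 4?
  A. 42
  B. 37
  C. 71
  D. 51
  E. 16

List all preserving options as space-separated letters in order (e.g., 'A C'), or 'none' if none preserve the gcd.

Old gcd = 4; gcd of others (without N[1]) = 12
New gcd for candidate v: gcd(12, v). Preserves old gcd iff gcd(12, v) = 4.
  Option A: v=42, gcd(12,42)=6 -> changes
  Option B: v=37, gcd(12,37)=1 -> changes
  Option C: v=71, gcd(12,71)=1 -> changes
  Option D: v=51, gcd(12,51)=3 -> changes
  Option E: v=16, gcd(12,16)=4 -> preserves

Answer: E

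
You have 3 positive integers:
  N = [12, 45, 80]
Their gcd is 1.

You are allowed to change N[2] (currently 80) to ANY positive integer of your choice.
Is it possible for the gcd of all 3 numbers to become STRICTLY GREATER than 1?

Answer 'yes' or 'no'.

Answer: yes

Derivation:
Current gcd = 1
gcd of all OTHER numbers (without N[2]=80): gcd([12, 45]) = 3
The new gcd after any change is gcd(3, new_value).
This can be at most 3.
Since 3 > old gcd 1, the gcd CAN increase (e.g., set N[2] = 3).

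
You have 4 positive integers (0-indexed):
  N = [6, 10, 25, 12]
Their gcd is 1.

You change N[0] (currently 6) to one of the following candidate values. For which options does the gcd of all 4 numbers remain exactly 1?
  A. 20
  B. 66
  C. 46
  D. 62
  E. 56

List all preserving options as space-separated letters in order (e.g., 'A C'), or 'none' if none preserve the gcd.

Answer: A B C D E

Derivation:
Old gcd = 1; gcd of others (without N[0]) = 1
New gcd for candidate v: gcd(1, v). Preserves old gcd iff gcd(1, v) = 1.
  Option A: v=20, gcd(1,20)=1 -> preserves
  Option B: v=66, gcd(1,66)=1 -> preserves
  Option C: v=46, gcd(1,46)=1 -> preserves
  Option D: v=62, gcd(1,62)=1 -> preserves
  Option E: v=56, gcd(1,56)=1 -> preserves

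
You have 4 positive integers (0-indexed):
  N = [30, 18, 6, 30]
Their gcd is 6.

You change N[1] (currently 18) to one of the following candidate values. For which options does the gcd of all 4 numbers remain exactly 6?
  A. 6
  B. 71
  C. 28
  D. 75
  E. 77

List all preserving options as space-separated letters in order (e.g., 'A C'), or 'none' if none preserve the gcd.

Old gcd = 6; gcd of others (without N[1]) = 6
New gcd for candidate v: gcd(6, v). Preserves old gcd iff gcd(6, v) = 6.
  Option A: v=6, gcd(6,6)=6 -> preserves
  Option B: v=71, gcd(6,71)=1 -> changes
  Option C: v=28, gcd(6,28)=2 -> changes
  Option D: v=75, gcd(6,75)=3 -> changes
  Option E: v=77, gcd(6,77)=1 -> changes

Answer: A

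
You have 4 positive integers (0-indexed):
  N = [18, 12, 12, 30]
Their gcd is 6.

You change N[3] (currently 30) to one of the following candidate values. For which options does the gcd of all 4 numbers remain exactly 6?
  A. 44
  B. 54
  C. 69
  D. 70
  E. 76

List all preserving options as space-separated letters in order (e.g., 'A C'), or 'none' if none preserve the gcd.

Old gcd = 6; gcd of others (without N[3]) = 6
New gcd for candidate v: gcd(6, v). Preserves old gcd iff gcd(6, v) = 6.
  Option A: v=44, gcd(6,44)=2 -> changes
  Option B: v=54, gcd(6,54)=6 -> preserves
  Option C: v=69, gcd(6,69)=3 -> changes
  Option D: v=70, gcd(6,70)=2 -> changes
  Option E: v=76, gcd(6,76)=2 -> changes

Answer: B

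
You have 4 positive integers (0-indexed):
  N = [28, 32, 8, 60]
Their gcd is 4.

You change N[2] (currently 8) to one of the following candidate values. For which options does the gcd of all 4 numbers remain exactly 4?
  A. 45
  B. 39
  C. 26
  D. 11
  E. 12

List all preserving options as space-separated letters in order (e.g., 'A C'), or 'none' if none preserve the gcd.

Old gcd = 4; gcd of others (without N[2]) = 4
New gcd for candidate v: gcd(4, v). Preserves old gcd iff gcd(4, v) = 4.
  Option A: v=45, gcd(4,45)=1 -> changes
  Option B: v=39, gcd(4,39)=1 -> changes
  Option C: v=26, gcd(4,26)=2 -> changes
  Option D: v=11, gcd(4,11)=1 -> changes
  Option E: v=12, gcd(4,12)=4 -> preserves

Answer: E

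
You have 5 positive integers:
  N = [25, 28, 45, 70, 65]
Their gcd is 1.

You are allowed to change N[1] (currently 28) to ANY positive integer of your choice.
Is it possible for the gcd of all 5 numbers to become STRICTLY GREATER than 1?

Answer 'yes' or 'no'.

Answer: yes

Derivation:
Current gcd = 1
gcd of all OTHER numbers (without N[1]=28): gcd([25, 45, 70, 65]) = 5
The new gcd after any change is gcd(5, new_value).
This can be at most 5.
Since 5 > old gcd 1, the gcd CAN increase (e.g., set N[1] = 5).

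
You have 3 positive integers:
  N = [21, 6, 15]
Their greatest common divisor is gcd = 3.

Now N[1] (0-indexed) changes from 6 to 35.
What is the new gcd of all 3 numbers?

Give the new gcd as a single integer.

Answer: 1

Derivation:
Numbers: [21, 6, 15], gcd = 3
Change: index 1, 6 -> 35
gcd of the OTHER numbers (without index 1): gcd([21, 15]) = 3
New gcd = gcd(g_others, new_val) = gcd(3, 35) = 1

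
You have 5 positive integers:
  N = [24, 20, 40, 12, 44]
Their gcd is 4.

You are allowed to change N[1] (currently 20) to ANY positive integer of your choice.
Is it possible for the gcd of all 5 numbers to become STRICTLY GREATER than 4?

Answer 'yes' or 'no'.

Current gcd = 4
gcd of all OTHER numbers (without N[1]=20): gcd([24, 40, 12, 44]) = 4
The new gcd after any change is gcd(4, new_value).
This can be at most 4.
Since 4 = old gcd 4, the gcd can only stay the same or decrease.

Answer: no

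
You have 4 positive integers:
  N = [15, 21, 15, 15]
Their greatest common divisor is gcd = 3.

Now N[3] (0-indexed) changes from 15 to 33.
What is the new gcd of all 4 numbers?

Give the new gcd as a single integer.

Answer: 3

Derivation:
Numbers: [15, 21, 15, 15], gcd = 3
Change: index 3, 15 -> 33
gcd of the OTHER numbers (without index 3): gcd([15, 21, 15]) = 3
New gcd = gcd(g_others, new_val) = gcd(3, 33) = 3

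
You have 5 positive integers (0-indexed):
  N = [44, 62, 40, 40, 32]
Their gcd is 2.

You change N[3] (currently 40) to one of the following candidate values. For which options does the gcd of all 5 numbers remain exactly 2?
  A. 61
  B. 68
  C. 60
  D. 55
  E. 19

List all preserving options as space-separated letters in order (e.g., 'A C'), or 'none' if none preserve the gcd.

Old gcd = 2; gcd of others (without N[3]) = 2
New gcd for candidate v: gcd(2, v). Preserves old gcd iff gcd(2, v) = 2.
  Option A: v=61, gcd(2,61)=1 -> changes
  Option B: v=68, gcd(2,68)=2 -> preserves
  Option C: v=60, gcd(2,60)=2 -> preserves
  Option D: v=55, gcd(2,55)=1 -> changes
  Option E: v=19, gcd(2,19)=1 -> changes

Answer: B C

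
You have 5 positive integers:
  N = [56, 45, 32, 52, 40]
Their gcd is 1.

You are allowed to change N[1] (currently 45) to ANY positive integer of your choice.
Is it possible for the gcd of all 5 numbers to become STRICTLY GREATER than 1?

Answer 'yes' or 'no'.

Answer: yes

Derivation:
Current gcd = 1
gcd of all OTHER numbers (without N[1]=45): gcd([56, 32, 52, 40]) = 4
The new gcd after any change is gcd(4, new_value).
This can be at most 4.
Since 4 > old gcd 1, the gcd CAN increase (e.g., set N[1] = 4).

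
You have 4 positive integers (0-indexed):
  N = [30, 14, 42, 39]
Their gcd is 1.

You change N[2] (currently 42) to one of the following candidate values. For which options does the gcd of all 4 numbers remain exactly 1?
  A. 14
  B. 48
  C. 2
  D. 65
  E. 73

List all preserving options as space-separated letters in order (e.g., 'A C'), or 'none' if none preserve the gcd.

Old gcd = 1; gcd of others (without N[2]) = 1
New gcd for candidate v: gcd(1, v). Preserves old gcd iff gcd(1, v) = 1.
  Option A: v=14, gcd(1,14)=1 -> preserves
  Option B: v=48, gcd(1,48)=1 -> preserves
  Option C: v=2, gcd(1,2)=1 -> preserves
  Option D: v=65, gcd(1,65)=1 -> preserves
  Option E: v=73, gcd(1,73)=1 -> preserves

Answer: A B C D E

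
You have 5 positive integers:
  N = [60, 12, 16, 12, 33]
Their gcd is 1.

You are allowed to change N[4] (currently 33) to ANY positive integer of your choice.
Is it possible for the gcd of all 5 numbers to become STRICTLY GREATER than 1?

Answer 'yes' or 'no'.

Current gcd = 1
gcd of all OTHER numbers (without N[4]=33): gcd([60, 12, 16, 12]) = 4
The new gcd after any change is gcd(4, new_value).
This can be at most 4.
Since 4 > old gcd 1, the gcd CAN increase (e.g., set N[4] = 4).

Answer: yes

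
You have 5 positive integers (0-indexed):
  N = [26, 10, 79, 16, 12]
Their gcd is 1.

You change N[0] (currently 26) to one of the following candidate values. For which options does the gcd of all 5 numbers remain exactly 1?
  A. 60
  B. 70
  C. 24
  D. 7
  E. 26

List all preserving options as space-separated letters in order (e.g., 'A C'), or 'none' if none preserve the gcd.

Old gcd = 1; gcd of others (without N[0]) = 1
New gcd for candidate v: gcd(1, v). Preserves old gcd iff gcd(1, v) = 1.
  Option A: v=60, gcd(1,60)=1 -> preserves
  Option B: v=70, gcd(1,70)=1 -> preserves
  Option C: v=24, gcd(1,24)=1 -> preserves
  Option D: v=7, gcd(1,7)=1 -> preserves
  Option E: v=26, gcd(1,26)=1 -> preserves

Answer: A B C D E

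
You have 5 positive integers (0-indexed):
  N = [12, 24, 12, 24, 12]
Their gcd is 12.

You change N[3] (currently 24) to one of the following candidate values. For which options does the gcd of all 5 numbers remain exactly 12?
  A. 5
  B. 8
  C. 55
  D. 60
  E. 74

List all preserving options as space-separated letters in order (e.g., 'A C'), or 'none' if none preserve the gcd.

Old gcd = 12; gcd of others (without N[3]) = 12
New gcd for candidate v: gcd(12, v). Preserves old gcd iff gcd(12, v) = 12.
  Option A: v=5, gcd(12,5)=1 -> changes
  Option B: v=8, gcd(12,8)=4 -> changes
  Option C: v=55, gcd(12,55)=1 -> changes
  Option D: v=60, gcd(12,60)=12 -> preserves
  Option E: v=74, gcd(12,74)=2 -> changes

Answer: D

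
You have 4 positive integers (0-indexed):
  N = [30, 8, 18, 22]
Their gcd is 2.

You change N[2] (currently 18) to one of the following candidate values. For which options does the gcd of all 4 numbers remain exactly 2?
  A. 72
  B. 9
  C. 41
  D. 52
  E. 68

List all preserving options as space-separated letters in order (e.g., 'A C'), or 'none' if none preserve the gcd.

Old gcd = 2; gcd of others (without N[2]) = 2
New gcd for candidate v: gcd(2, v). Preserves old gcd iff gcd(2, v) = 2.
  Option A: v=72, gcd(2,72)=2 -> preserves
  Option B: v=9, gcd(2,9)=1 -> changes
  Option C: v=41, gcd(2,41)=1 -> changes
  Option D: v=52, gcd(2,52)=2 -> preserves
  Option E: v=68, gcd(2,68)=2 -> preserves

Answer: A D E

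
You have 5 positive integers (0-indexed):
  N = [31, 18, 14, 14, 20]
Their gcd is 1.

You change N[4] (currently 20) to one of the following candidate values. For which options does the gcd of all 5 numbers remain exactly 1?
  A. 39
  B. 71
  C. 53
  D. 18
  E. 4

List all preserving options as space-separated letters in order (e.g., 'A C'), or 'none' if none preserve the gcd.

Answer: A B C D E

Derivation:
Old gcd = 1; gcd of others (without N[4]) = 1
New gcd for candidate v: gcd(1, v). Preserves old gcd iff gcd(1, v) = 1.
  Option A: v=39, gcd(1,39)=1 -> preserves
  Option B: v=71, gcd(1,71)=1 -> preserves
  Option C: v=53, gcd(1,53)=1 -> preserves
  Option D: v=18, gcd(1,18)=1 -> preserves
  Option E: v=4, gcd(1,4)=1 -> preserves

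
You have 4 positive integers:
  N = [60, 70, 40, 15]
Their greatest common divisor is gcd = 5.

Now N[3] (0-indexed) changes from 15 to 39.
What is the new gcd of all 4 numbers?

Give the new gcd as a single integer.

Numbers: [60, 70, 40, 15], gcd = 5
Change: index 3, 15 -> 39
gcd of the OTHER numbers (without index 3): gcd([60, 70, 40]) = 10
New gcd = gcd(g_others, new_val) = gcd(10, 39) = 1

Answer: 1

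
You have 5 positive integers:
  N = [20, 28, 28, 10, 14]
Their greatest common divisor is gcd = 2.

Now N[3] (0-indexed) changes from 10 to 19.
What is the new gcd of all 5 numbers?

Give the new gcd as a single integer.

Numbers: [20, 28, 28, 10, 14], gcd = 2
Change: index 3, 10 -> 19
gcd of the OTHER numbers (without index 3): gcd([20, 28, 28, 14]) = 2
New gcd = gcd(g_others, new_val) = gcd(2, 19) = 1

Answer: 1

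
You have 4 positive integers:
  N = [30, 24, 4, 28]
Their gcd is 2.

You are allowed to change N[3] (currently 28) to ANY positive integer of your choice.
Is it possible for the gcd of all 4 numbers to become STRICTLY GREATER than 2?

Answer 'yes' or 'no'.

Current gcd = 2
gcd of all OTHER numbers (without N[3]=28): gcd([30, 24, 4]) = 2
The new gcd after any change is gcd(2, new_value).
This can be at most 2.
Since 2 = old gcd 2, the gcd can only stay the same or decrease.

Answer: no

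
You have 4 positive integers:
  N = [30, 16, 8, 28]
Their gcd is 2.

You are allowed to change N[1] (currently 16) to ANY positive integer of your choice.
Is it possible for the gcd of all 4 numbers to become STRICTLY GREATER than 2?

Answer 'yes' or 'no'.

Answer: no

Derivation:
Current gcd = 2
gcd of all OTHER numbers (without N[1]=16): gcd([30, 8, 28]) = 2
The new gcd after any change is gcd(2, new_value).
This can be at most 2.
Since 2 = old gcd 2, the gcd can only stay the same or decrease.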